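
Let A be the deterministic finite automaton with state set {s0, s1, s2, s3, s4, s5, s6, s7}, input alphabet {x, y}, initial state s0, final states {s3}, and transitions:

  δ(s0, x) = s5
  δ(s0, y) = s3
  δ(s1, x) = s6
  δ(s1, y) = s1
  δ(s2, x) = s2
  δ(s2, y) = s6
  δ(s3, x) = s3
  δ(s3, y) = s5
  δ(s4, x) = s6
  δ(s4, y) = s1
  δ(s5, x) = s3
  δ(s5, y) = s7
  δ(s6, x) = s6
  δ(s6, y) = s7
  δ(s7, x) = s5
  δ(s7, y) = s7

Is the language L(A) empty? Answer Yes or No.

No

The string y is accepted: the run s0 → s3 ends in the accepting state s3.
Since at least one string is accepted, L(A) is not empty.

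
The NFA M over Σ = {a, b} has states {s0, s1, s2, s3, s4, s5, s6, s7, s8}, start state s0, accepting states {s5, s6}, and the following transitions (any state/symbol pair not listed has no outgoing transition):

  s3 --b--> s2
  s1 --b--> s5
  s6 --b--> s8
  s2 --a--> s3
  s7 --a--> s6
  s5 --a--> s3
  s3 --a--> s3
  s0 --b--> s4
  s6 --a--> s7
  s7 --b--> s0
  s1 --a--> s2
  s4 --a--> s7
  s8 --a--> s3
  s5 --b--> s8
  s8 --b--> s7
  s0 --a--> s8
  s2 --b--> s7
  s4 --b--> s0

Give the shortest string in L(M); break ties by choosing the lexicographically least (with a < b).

A breadth-first search from s0 reaches an accepting state first via the path s0 → s8 → s7 → s6 on input aba.
No string of length < 3 is accepted (BFS exhausts all shorter strings without reaching an accepting state), and aba is the lexicographically least accepting string of length 3.

aba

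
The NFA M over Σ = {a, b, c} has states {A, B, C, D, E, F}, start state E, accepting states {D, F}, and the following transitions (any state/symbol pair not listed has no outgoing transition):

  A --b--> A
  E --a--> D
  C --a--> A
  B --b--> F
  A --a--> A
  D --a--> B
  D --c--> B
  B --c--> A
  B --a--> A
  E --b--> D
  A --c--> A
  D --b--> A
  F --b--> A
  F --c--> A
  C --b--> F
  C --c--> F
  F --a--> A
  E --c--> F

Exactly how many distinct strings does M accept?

7

The useful subgraph on states {B, D, E, F} is acyclic, so L(M) is finite; the longest accepting path visits 4 useful states, giving maximum string length 3.
Counting accepting paths from E by length: 3 of length 1, 4 of length 3. Total 7.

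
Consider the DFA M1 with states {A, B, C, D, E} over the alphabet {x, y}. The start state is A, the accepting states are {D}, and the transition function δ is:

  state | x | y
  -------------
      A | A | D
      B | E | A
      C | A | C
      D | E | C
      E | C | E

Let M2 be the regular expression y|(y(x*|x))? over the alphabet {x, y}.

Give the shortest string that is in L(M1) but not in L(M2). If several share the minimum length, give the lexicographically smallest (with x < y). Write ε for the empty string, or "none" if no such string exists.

xy

The string xy is accepted by M1 but not by M2.
No shorter string lies in the difference, and xy is the lexicographically first length-2 string in L(M1) \ L(M2).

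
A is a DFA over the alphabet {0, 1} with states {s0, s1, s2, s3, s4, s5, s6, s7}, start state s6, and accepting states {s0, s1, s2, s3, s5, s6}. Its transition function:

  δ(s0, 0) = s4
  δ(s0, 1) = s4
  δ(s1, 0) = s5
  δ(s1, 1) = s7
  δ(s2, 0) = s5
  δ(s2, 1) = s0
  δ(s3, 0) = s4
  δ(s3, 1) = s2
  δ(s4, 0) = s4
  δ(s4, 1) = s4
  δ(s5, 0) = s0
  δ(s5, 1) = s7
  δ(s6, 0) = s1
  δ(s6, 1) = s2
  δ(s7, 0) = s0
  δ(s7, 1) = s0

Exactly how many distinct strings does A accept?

The useful subgraph on states {s0, s1, s2, s5, s6, s7} is acyclic, so L(A) is finite; the longest accepting path visits 5 useful states, giving maximum string length 4.
Counting accepting paths from s6 by length: 1 of length 0, 2 of length 1, 3 of length 2, 4 of length 3, 4 of length 4. Total 14.

14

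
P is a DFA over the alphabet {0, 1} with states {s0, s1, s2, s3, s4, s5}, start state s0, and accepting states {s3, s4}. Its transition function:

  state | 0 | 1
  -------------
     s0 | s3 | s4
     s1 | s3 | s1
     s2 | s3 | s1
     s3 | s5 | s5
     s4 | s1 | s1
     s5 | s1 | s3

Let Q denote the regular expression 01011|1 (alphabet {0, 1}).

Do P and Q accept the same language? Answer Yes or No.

The string 0 is accepted by P but rejected by Q.
So L(P) ≠ L(Q).

No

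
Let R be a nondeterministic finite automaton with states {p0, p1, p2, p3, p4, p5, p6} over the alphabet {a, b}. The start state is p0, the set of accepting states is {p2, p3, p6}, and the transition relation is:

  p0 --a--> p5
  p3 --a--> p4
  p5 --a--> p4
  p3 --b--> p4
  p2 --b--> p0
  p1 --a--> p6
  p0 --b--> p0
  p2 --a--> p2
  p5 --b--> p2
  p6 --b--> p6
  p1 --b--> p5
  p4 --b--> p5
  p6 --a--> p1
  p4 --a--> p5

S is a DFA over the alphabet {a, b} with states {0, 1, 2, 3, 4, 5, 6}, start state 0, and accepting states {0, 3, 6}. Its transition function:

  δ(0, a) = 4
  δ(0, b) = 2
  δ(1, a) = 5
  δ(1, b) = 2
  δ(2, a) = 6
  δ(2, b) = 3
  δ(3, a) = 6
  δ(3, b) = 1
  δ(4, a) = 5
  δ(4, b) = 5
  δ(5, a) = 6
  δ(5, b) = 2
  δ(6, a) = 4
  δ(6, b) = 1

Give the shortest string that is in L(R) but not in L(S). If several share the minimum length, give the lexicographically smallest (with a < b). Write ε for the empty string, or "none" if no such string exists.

The string ab is accepted by R but not by S.
No shorter string lies in the difference, and ab is the lexicographically first length-2 string in L(R) \ L(S).

ab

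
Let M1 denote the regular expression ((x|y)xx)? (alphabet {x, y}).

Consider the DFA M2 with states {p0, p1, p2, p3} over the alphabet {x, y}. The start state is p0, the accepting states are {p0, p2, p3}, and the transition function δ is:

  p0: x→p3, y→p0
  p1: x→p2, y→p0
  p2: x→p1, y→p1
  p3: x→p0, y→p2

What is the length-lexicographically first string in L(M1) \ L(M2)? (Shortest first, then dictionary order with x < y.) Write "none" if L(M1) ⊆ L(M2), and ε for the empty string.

Converting the expression M1 to a DFA (subset construction, then merging equivalent states) gives the minimal DFA with states {r0, r1, r2, r3, r4}, start state r0, accepting states {r0, r4} and transitions r0: x→r1, y→r1; r1: x→r2, y→r3; r2: x→r4, y→r3; r3: x→r3, y→r3; r4: x→r3, y→r3.
Exploring the product automaton M1 × M2 from the start pair (r0, p0), following both machines on each input symbol, reaches 11 state pairs: (r0, p0), (r1, p3), (r1, p0), (r2, p0), (r3, p2), (r2, p3), (r3, p0), (r4, p3), (r3, p1), (r4, p0), (r3, p3).
M1 accepts in {r0, r4} and M2 accepts in {p0, p2, p3}. The reachable pairs whose M1-component is accepting are (r0, p0), (r4, p3), (r4, p0); in each of them the M2-component is accepting too, so the product for L(M1) \ L(M2) (M1-component accepting, M2-component rejecting) has no reachable accepting pair and the difference is empty.
So every string accepted by M1 is also accepted by M2: L(M1) \ L(M2) = ∅ and there is no such string.

none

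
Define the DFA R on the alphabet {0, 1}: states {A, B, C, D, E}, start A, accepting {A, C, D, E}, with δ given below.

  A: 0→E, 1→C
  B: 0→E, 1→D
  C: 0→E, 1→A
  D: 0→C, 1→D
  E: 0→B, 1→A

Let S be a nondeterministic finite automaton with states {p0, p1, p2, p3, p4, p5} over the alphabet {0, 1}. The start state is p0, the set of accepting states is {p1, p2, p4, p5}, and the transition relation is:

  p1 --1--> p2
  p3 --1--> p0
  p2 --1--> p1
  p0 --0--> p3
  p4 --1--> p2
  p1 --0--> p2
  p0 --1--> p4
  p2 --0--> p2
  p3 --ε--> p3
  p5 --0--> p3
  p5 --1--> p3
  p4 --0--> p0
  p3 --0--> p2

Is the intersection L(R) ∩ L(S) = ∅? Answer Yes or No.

No

The string 1 is accepted by both R and S.
Hence L(R) ∩ L(S) ≠ ∅.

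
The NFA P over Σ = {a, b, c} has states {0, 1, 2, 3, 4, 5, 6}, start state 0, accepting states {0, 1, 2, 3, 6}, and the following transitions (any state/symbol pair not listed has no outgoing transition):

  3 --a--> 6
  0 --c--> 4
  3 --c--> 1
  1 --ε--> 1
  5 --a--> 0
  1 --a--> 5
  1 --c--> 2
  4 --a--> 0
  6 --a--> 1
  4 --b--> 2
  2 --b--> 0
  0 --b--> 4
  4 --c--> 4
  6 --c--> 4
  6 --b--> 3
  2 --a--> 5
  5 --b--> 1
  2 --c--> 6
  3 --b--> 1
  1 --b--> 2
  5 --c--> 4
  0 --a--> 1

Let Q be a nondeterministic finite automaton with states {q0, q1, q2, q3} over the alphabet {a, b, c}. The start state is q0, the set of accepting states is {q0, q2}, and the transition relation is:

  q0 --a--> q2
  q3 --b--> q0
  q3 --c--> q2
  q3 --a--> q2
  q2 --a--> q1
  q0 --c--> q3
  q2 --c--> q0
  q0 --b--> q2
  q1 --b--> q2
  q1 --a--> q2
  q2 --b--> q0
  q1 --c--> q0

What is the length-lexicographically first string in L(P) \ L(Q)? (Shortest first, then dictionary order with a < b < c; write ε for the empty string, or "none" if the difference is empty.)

The string ba is accepted by P but not by Q.
No shorter string lies in the difference, and ba is the lexicographically first length-2 string in L(P) \ L(Q).

ba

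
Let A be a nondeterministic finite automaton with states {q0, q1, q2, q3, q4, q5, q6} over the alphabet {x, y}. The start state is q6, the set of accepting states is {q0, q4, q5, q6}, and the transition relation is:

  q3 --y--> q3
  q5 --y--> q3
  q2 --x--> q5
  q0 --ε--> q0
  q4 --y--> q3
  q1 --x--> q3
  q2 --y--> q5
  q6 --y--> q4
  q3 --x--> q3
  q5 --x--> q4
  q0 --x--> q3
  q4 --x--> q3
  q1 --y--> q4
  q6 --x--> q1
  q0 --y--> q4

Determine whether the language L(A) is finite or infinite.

The useful states (reachable from q6 and able to reach an accepting state) are {q1, q4, q6}.
Restricted to these states the transition graph has no cycle, so every accepting path has bounded length and L is finite.

finite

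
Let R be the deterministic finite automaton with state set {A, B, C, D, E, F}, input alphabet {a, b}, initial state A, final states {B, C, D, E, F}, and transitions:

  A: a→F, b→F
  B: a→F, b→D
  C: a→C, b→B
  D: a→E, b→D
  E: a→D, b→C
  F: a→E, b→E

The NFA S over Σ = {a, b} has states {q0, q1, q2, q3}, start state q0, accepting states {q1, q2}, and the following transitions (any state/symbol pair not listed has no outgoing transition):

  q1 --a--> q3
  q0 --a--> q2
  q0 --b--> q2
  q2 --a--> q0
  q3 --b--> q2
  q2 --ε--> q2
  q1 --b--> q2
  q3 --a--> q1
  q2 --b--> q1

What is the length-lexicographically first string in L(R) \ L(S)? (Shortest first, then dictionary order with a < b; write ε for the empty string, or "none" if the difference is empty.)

The string aa is accepted by R but not by S.
No shorter string lies in the difference, and aa is the lexicographically first length-2 string in L(R) \ L(S).

aa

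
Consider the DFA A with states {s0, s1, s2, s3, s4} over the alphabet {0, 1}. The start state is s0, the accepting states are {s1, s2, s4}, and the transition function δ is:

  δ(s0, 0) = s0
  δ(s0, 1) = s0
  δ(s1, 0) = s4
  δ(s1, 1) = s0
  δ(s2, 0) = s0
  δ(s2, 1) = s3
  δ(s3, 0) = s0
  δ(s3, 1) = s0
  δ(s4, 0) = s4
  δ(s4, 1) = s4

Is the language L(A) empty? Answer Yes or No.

The states reachable from the start state are {s0}.
None of the accepting states {s1, s2, s4} is reachable, so no string is accepted and L(A) = ∅.

Yes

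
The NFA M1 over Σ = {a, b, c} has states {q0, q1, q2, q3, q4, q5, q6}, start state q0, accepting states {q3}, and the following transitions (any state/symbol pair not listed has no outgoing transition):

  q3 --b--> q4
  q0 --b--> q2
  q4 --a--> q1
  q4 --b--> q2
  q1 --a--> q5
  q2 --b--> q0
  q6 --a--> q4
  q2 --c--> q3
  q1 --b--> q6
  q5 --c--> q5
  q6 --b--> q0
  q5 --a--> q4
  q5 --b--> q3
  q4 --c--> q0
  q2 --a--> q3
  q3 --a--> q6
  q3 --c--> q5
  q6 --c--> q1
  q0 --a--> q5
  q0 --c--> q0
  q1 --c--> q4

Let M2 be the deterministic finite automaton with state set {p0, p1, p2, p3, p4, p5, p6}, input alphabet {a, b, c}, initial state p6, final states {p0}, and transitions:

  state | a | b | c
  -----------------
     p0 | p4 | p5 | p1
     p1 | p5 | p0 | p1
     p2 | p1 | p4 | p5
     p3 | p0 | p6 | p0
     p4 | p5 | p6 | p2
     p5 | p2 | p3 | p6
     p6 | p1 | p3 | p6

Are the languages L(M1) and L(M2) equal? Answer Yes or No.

Yes

Exploring the product automaton M1 × M2 from the start pair (q0, p6), following both machines on each input symbol, reaches 7 state pairs: (q0, p6), (q5, p1), (q2, p3), (q4, p5), (q3, p0), (q1, p2), (q6, p4).
M1 accepts in {q3} and M2 accepts in {p0}. In every reachable pair the two components are either both accepting — (q3, p0) — or both non-accepting, so no string is accepted by exactly one of the machines: L(M1) \ L(M2) and L(M2) \ L(M1) are both empty.
Hence every string is accepted by M1 iff it is accepted by M2, and the two languages coincide.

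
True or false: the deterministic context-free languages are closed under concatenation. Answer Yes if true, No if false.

Take L₁ = {ε, c} (finite, hence regular and DCFL) and L₂ = {c aⁿbⁿ : n≥0} ∪ {cc aⁿb²ⁿ : n≥0} (a DCFL: the number of leading c's tells the DPDA whether to pop one stack symbol per b or per two b's). Then L₁L₂ ∩ cca⁺b* = {cc aⁿbⁿ : n≥1} ∪ {cc aⁿb²ⁿ : n≥1}. If L₁L₂ were a DCFL, so would be this intersection with a regular set, and a DPDA for it started from its configuration after reading cc would accept {aⁿbⁿ : n≥1} ∪ {aⁿb²ⁿ : n≥1}, which no deterministic PDA accepts (a DPDA for it would have a single run on aⁿb²ⁿ, accepting after the prefix aⁿbⁿ and accepting again after n more b's; an ordinary PDA that simulates it on a's and b's and, at any moment when it is accepting, may switch to reading only a fresh letter d while feeding each d to the simulation as a b, would accept aⁱbʲdᵏ (k≥1) exactly when both aⁱbʲ and aⁱbʲ⁺ᵏ are in the language, i.e. its language intersected with the regular set a*b*d⁺ would be exactly {aⁿbⁿdⁿ : n≥1} — impossible, since context-free languages are closed under intersection with regular sets and {aⁿbⁿdⁿ} is not context-free). Hence L₁L₂ is not a DCFL.

No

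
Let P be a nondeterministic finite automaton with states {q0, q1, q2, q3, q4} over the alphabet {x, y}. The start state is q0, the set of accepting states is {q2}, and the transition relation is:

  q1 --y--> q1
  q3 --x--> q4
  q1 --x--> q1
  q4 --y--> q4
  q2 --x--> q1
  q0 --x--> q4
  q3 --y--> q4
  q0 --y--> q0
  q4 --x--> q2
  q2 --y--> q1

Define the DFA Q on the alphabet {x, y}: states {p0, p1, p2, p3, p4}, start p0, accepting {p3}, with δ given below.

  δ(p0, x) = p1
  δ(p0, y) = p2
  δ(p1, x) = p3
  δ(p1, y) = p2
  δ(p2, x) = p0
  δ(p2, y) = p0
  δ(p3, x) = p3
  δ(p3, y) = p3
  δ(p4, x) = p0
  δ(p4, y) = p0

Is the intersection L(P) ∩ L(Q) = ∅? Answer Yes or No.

No

The string xx is accepted by both P and Q.
Hence L(P) ∩ L(Q) ≠ ∅.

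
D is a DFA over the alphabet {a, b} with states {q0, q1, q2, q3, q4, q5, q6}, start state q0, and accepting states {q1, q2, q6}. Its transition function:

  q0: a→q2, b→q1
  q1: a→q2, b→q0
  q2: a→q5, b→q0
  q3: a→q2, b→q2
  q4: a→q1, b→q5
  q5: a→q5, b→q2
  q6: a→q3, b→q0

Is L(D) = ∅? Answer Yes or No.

No

The string a is accepted: the run q0 → q2 ends in the accepting state q2.
Since at least one string is accepted, L(D) is not empty.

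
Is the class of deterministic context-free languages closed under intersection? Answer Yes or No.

DCFLs are closed under complement (normalise the DPDA to read all of its input, then flip the verdict). If they were also closed under intersection, De Morgan would make them closed under union; but {aⁿbⁿ : n≥0} and {aⁿb²ⁿ : n≥0} are DCFLs (push the a's; pop one per b, respectively one per two b's) whose union no deterministic PDA accepts: a DPDA for it would have a single run on aⁿb²ⁿ, accepting after the prefix aⁿbⁿ and accepting again after n more b's; an ordinary PDA that simulates it on a's and b's and, at any moment when it is accepting, may switch to reading only a fresh letter c while feeding each c to the simulation as a b, would accept aⁱbʲcᵏ (k≥1) exactly when both aⁱbʲ and aⁱbʲ⁺ᵏ are in the language, i.e. its language intersected with the regular set a*b*c⁺ would be exactly {aⁿbⁿcⁿ : n≥1} — impossible, since context-free languages are closed under intersection with regular sets and {aⁿbⁿcⁿ} is not context-free.

No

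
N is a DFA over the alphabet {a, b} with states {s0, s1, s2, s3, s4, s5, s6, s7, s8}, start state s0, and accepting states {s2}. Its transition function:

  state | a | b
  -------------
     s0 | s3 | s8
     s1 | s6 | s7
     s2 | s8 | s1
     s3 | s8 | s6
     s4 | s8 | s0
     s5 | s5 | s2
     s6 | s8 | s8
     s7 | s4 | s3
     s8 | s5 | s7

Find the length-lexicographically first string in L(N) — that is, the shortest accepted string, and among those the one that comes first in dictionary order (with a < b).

bab

A breadth-first search from s0 reaches an accepting state first via the path s0 → s8 → s5 → s2 on input bab.
No string of length < 3 is accepted (BFS exhausts all shorter strings without reaching an accepting state), and bab is the lexicographically least accepting string of length 3.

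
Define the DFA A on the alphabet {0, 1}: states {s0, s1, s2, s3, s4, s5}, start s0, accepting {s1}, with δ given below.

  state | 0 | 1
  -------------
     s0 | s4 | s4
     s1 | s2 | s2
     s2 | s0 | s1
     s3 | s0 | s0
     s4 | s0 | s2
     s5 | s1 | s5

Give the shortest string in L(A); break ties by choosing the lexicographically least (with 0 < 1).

A breadth-first search from s0 reaches an accepting state first via the path s0 → s4 → s2 → s1 on input 011.
No string of length < 3 is accepted (BFS exhausts all shorter strings without reaching an accepting state), and 011 is the lexicographically least accepting string of length 3.

011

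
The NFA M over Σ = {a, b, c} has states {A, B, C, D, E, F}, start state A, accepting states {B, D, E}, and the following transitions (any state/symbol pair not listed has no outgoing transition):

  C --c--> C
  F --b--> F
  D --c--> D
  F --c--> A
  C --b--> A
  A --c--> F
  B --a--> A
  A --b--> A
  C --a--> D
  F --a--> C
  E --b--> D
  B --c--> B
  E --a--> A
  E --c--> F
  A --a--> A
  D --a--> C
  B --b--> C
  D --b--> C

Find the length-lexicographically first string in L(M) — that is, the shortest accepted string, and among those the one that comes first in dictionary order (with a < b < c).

caa

A breadth-first search from A reaches an accepting state first via the path A → F → C → D on input caa.
No string of length < 3 is accepted (BFS exhausts all shorter strings without reaching an accepting state), and caa is the lexicographically least accepting string of length 3.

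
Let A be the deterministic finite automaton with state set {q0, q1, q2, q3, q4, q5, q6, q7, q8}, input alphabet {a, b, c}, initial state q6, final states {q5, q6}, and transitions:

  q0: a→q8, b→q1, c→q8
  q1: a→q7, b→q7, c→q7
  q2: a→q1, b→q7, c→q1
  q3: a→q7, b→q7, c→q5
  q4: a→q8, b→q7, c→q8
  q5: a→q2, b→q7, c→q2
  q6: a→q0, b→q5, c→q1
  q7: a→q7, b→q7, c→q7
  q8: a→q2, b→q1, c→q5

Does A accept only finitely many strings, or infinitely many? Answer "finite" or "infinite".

The useful states (reachable from q6 and able to reach an accepting state) are {q0, q5, q6, q8}.
Restricted to these states the transition graph has no cycle, so every accepting path has bounded length and L is finite.

finite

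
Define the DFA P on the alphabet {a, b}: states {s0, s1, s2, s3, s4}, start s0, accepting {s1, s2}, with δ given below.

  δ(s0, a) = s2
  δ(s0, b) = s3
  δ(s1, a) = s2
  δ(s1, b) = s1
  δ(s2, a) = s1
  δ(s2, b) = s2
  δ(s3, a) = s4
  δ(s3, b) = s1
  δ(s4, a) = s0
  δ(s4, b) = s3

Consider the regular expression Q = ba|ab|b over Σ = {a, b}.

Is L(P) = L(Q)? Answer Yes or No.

The string a is accepted by P but rejected by Q.
So L(P) ≠ L(Q).

No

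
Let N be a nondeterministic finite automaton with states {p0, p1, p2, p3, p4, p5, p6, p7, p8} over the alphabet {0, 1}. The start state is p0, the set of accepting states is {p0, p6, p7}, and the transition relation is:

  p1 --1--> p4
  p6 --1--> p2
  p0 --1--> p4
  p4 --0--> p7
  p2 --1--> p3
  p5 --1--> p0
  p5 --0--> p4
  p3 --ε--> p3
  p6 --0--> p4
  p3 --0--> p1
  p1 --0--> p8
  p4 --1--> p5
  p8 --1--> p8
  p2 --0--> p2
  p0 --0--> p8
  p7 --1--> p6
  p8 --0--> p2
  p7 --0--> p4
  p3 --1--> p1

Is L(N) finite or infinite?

State p8 is reachable from the start and can reach an accepting state, and it lies on the cycle p8 → p8.
Traversing that cycle any number of times yields accepted strings of unbounded length, so the language is infinite.

infinite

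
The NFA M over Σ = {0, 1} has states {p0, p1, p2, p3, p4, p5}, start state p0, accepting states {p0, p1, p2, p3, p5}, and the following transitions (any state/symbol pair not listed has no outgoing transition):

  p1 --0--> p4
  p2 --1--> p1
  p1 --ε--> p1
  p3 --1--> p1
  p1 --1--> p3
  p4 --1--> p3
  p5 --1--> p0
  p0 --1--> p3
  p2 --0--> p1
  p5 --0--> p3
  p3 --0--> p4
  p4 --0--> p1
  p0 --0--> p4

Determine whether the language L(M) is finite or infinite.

State p3 is reachable from the start and can reach an accepting state, and it lies on the cycle p3 → p1 → p3.
Traversing that cycle any number of times yields accepted strings of unbounded length, so the language is infinite.

infinite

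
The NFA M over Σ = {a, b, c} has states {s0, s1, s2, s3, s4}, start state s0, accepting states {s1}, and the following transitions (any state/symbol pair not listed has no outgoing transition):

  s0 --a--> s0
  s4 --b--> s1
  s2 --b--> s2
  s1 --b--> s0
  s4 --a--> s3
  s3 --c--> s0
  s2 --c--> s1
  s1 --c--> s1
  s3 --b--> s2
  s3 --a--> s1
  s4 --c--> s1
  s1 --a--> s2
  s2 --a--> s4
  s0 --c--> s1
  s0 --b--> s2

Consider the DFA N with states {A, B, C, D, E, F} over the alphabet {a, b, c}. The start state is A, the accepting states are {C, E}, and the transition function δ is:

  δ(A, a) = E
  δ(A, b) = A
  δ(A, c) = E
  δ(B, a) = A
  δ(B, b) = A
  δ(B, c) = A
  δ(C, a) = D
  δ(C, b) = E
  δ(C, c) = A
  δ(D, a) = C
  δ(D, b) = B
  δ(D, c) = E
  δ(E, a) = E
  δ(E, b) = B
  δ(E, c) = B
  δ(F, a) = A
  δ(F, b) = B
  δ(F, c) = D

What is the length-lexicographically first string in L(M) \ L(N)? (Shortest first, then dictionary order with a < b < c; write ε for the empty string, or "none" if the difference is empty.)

The string ac is accepted by M but not by N.
No shorter string lies in the difference, and ac is the lexicographically first length-2 string in L(M) \ L(N).

ac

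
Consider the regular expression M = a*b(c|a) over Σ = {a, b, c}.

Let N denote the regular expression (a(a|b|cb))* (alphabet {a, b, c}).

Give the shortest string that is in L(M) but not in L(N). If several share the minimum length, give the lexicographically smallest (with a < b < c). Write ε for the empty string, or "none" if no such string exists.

ba

The string ba is accepted by M but not by N.
No shorter string lies in the difference, and ba is the lexicographically first length-2 string in L(M) \ L(N).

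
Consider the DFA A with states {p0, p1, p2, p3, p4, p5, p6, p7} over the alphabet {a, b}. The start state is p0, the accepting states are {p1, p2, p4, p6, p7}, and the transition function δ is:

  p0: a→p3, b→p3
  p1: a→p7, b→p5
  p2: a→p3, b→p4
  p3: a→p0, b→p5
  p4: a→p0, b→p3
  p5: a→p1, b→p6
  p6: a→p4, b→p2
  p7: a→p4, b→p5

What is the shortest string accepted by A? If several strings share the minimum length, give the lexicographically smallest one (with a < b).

A breadth-first search from p0 reaches an accepting state first via the path p0 → p3 → p5 → p1 on input aba.
No string of length < 3 is accepted (BFS exhausts all shorter strings without reaching an accepting state), and aba is the lexicographically least accepting string of length 3.

aba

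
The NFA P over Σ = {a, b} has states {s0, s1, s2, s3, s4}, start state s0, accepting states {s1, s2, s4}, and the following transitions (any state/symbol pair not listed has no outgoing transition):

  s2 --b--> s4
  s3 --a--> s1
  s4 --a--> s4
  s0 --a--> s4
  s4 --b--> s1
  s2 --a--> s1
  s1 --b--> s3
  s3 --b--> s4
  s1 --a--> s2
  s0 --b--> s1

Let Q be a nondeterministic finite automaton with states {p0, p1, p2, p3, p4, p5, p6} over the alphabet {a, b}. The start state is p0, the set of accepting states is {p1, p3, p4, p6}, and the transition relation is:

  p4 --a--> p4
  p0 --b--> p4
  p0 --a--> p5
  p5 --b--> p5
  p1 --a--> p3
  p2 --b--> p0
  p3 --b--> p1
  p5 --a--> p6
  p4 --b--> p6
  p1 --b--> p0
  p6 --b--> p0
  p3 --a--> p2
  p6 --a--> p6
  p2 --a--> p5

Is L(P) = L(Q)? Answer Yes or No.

No

The string a is accepted by P but rejected by Q.
So L(P) ≠ L(Q).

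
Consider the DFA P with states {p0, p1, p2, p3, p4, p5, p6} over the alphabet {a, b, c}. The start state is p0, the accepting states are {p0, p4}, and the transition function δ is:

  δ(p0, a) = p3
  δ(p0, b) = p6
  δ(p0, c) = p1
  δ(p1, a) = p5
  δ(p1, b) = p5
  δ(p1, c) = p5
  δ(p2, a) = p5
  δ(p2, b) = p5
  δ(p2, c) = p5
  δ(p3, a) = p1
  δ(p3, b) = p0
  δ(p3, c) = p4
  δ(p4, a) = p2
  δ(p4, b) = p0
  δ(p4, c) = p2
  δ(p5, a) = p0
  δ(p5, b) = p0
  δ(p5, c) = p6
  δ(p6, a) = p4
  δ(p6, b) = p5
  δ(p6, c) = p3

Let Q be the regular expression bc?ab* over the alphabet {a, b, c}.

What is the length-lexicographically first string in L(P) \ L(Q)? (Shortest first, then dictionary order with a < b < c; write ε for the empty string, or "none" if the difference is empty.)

The empty string ε is accepted by P but not by Q.
Since ε is the unique shortest string, it is the required witness.

ε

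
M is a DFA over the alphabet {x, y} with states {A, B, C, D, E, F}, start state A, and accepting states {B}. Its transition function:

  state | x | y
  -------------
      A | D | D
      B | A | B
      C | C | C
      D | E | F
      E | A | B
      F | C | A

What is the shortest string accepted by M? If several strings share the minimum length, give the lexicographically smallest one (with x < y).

xxy

A breadth-first search from A reaches an accepting state first via the path A → D → E → B on input xxy.
No string of length < 3 is accepted (BFS exhausts all shorter strings without reaching an accepting state), and xxy is the lexicographically least accepting string of length 3.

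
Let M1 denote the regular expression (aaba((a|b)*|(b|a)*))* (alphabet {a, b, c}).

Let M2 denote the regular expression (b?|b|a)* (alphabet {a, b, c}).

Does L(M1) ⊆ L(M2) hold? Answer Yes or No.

Converting the expression M1 to a DFA (subset construction, then merging equivalent states) gives the minimal DFA with states {r0, r1, r2, r3, r4, r5}, start state r0, accepting states {r0, r5} and transitions r0: a→r1, b→r2, c→r2; r1: a→r3, b→r2, c→r2; r2: a→r2, b→r2, c→r2; r3: a→r2, b→r4, c→r2; r4: a→r5, b→r2, c→r2; r5: a→r5, b→r5, c→r2.
Converting the expression M2 to a DFA (subset construction, then merging equivalent states) gives the minimal DFA with states {t0, t1}, start state t0, accepting states {t0} and transitions t0: a→t0, b→t0, c→t1; t1: a→t1, b→t1, c→t1.
Exploring the product automaton M1 × M2 from the start pair (r0, t0), following both machines on each input symbol, reaches 7 state pairs: (r0, t0), (r1, t0), (r2, t0), (r2, t1), (r3, t0), (r4, t0), (r5, t0).
M1 accepts in {r0, r5} and M2 accepts in {t0}. The reachable pairs whose M1-component is accepting are (r0, t0), (r5, t0); in each of them the M2-component is accepting too, so the product for L(M1) \ L(M2) (M1-component accepting, M2-component rejecting) has no reachable accepting pair and the difference is empty.
Hence every string in L(M1) is also in L(M2).

Yes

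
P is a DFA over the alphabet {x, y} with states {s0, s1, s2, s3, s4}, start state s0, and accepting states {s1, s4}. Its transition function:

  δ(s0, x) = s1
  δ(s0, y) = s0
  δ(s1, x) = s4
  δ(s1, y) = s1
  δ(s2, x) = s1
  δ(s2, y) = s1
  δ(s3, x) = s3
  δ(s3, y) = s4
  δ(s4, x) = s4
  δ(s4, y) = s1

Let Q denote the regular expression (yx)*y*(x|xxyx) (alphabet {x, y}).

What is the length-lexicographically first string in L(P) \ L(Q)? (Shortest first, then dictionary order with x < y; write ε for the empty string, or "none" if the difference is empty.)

The string xx is accepted by P but not by Q.
No shorter string lies in the difference, and xx is the lexicographically first length-2 string in L(P) \ L(Q).

xx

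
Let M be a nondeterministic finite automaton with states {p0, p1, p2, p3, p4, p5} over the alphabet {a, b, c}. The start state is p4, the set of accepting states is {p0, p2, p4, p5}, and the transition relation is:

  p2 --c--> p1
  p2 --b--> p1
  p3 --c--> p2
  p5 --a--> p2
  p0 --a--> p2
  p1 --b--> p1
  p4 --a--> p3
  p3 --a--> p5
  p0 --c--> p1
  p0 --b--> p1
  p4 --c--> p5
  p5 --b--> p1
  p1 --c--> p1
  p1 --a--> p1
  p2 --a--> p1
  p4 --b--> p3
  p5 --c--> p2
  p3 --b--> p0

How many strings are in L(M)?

The useful subgraph on states {p0, p2, p3, p4, p5} is acyclic, so L(M) is finite; the longest accepting path visits 4 useful states, giving maximum string length 3.
Counting accepting paths from p4 by length: 1 of length 0, 1 of length 1, 8 of length 2, 6 of length 3. Total 16.

16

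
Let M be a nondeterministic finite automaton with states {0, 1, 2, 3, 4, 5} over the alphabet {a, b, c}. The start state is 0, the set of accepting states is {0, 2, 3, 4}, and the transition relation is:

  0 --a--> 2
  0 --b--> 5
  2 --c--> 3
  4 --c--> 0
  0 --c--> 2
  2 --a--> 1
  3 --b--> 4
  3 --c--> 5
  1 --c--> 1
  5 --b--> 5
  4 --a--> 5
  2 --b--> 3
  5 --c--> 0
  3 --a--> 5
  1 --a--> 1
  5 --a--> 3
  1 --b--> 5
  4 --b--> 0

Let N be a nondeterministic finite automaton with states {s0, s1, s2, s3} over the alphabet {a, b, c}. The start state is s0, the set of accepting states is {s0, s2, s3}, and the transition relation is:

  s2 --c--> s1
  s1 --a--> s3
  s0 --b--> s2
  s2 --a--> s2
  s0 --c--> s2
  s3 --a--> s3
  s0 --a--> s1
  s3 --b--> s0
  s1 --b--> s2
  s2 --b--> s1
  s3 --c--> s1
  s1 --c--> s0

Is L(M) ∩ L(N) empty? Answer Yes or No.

No

The empty string ε is accepted by both M and N.
Hence L(M) ∩ L(N) ≠ ∅.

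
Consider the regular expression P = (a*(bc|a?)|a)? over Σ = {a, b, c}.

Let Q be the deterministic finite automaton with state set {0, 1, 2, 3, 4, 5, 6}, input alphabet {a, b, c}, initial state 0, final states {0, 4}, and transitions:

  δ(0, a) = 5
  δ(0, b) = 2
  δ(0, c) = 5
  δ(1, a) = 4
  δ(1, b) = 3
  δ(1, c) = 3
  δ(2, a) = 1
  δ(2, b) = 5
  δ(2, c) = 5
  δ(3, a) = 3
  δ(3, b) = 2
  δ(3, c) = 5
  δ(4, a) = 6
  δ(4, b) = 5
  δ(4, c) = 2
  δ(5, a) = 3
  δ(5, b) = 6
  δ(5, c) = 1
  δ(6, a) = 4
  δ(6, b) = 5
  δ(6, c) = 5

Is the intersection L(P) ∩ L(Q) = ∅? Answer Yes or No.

No

The empty string ε is accepted by both P and Q.
Hence L(P) ∩ L(Q) ≠ ∅.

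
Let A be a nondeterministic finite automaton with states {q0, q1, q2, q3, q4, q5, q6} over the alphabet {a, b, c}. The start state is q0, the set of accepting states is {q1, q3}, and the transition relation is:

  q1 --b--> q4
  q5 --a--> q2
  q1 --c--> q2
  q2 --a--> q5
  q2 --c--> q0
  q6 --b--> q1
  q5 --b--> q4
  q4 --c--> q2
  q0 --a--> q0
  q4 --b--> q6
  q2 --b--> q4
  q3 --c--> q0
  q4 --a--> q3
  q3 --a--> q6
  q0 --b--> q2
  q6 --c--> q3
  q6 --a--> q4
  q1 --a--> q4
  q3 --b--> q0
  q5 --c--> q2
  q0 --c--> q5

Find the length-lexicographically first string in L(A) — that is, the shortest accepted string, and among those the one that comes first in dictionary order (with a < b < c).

bba

A breadth-first search from q0 reaches an accepting state first via the path q0 → q2 → q4 → q3 on input bba.
No string of length < 3 is accepted (BFS exhausts all shorter strings without reaching an accepting state), and bba is the lexicographically least accepting string of length 3.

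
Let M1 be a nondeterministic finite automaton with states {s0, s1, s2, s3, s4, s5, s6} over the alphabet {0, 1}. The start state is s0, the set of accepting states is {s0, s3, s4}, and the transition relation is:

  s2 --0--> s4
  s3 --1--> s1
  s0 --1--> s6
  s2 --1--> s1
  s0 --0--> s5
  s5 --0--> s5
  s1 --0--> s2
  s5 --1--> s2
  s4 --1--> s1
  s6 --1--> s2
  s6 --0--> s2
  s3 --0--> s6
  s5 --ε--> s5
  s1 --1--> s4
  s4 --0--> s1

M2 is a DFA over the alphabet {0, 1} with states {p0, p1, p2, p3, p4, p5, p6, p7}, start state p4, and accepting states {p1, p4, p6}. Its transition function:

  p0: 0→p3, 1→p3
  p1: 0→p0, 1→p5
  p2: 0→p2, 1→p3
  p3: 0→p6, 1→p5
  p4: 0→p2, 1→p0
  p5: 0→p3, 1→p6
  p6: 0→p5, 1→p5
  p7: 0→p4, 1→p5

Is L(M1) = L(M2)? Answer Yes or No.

Yes

Exploring the product automaton M1 × M2 from the start pair (s0, p4), following both machines on each input symbol, reaches 6 state pairs: (s0, p4), (s5, p2), (s6, p0), (s2, p3), (s4, p6), (s1, p5).
M1 accepts in {s0, s3, s4} and M2 accepts in {p1, p4, p6}. In every reachable pair the two components are either both accepting — (s0, p4), (s4, p6) — or both non-accepting, so no string is accepted by exactly one of the machines: L(M1) \ L(M2) and L(M2) \ L(M1) are both empty.
Hence every string is accepted by M1 iff it is accepted by M2, and the two languages coincide.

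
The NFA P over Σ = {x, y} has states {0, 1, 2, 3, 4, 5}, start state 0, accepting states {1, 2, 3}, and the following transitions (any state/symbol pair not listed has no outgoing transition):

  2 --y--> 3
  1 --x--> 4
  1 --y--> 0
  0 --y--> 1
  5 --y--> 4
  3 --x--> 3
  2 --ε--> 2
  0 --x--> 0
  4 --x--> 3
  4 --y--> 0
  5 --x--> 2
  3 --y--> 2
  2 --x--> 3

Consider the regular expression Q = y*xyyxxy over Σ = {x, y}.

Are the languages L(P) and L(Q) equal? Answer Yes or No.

The string y is accepted by P but rejected by Q.
So L(P) ≠ L(Q).

No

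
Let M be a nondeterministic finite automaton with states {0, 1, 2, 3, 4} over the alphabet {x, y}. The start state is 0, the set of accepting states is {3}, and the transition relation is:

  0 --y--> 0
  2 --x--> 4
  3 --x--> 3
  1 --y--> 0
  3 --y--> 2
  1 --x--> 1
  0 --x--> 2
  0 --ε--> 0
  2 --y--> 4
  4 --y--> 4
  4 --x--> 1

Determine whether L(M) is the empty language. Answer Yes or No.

Yes

The states reachable from the start state are {0, 1, 2, 4}.
None of the accepting states {3} is reachable, so no string is accepted and L(M) = ∅.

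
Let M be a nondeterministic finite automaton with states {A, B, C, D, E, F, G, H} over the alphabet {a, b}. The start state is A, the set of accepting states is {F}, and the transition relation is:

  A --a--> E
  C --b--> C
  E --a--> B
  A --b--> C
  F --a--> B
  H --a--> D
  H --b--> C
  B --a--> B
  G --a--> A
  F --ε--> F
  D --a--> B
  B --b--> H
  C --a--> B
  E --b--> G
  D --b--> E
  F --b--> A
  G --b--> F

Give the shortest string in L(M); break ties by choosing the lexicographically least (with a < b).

abb

A breadth-first search from A reaches an accepting state first via the path A → E → G → F on input abb.
No string of length < 3 is accepted (BFS exhausts all shorter strings without reaching an accepting state), and abb is the lexicographically least accepting string of length 3.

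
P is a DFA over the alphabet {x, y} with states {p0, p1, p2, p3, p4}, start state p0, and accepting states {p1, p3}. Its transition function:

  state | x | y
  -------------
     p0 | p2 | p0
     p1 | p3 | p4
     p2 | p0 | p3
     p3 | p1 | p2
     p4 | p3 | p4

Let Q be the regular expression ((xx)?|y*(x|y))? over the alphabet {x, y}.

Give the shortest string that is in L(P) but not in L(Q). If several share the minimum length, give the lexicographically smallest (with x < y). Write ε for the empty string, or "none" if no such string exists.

The string xy is accepted by P but not by Q.
No shorter string lies in the difference, and xy is the lexicographically first length-2 string in L(P) \ L(Q).

xy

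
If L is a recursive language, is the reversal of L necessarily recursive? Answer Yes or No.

Reverse the input on the tape and then run the decider for L; this halts and accepts exactly Lᴿ.
So the recursive languages are closed under reversal.

Yes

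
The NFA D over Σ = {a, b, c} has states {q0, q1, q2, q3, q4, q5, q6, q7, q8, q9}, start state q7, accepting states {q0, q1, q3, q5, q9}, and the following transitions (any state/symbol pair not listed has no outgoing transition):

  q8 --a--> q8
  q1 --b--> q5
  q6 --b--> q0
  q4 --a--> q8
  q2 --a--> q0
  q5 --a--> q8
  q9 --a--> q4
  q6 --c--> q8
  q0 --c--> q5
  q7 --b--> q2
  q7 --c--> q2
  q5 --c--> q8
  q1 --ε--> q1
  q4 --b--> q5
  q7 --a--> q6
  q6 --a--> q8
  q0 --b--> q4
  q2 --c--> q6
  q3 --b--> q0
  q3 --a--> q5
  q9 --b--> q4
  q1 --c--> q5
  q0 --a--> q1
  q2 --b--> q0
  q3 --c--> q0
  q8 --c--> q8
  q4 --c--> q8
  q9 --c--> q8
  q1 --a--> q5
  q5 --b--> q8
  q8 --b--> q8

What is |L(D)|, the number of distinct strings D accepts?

The useful subgraph on states {q0, q1, q2, q4, q5, q6, q7} is acyclic, so L(D) is finite; the longest accepting path visits 6 useful states, giving maximum string length 5.
Counting accepting paths from q7 by length: 5 of length 2, 12 of length 3, 24 of length 4, 8 of length 5. Total 49.

49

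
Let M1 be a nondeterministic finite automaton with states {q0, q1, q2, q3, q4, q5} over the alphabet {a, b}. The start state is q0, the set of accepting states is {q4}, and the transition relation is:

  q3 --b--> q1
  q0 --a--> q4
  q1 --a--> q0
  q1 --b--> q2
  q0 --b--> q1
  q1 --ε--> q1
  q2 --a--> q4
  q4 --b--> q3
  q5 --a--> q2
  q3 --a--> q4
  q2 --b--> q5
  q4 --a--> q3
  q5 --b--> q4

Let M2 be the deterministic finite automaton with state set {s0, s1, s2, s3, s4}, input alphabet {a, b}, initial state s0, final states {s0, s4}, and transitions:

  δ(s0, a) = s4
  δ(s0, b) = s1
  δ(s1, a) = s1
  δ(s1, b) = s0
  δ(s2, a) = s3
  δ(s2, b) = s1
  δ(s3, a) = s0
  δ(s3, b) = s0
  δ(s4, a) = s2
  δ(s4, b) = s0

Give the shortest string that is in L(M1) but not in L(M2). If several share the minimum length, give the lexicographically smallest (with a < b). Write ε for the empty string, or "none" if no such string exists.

The string aaa is accepted by M1 but not by M2.
No shorter string lies in the difference, and aaa is the lexicographically first length-3 string in L(M1) \ L(M2).

aaa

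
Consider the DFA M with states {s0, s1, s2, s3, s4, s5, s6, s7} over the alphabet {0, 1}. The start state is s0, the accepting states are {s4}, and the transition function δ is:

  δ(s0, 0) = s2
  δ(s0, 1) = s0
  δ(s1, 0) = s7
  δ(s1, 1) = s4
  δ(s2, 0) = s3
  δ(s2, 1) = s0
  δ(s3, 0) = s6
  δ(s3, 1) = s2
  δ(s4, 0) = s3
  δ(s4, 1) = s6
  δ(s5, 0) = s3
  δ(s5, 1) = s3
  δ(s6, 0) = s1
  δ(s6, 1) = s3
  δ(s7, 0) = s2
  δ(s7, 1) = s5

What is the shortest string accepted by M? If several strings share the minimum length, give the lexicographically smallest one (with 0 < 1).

A breadth-first search from s0 reaches an accepting state first via the path s0 → s2 → s3 → s6 → s1 → s4 on input 00001.
No string of length < 5 is accepted (BFS exhausts all shorter strings without reaching an accepting state), and 00001 is the lexicographically least accepting string of length 5.

00001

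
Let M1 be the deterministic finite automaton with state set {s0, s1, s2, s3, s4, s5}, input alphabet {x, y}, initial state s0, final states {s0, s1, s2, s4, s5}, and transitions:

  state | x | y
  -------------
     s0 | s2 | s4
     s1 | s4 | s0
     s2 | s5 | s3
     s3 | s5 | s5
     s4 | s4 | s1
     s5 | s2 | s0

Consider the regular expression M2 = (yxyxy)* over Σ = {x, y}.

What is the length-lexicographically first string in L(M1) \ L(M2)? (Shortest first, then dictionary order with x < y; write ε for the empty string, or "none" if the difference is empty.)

The string x is accepted by M1 but not by M2.
No shorter string lies in the difference, and x is the lexicographically first length-1 string in L(M1) \ L(M2).

x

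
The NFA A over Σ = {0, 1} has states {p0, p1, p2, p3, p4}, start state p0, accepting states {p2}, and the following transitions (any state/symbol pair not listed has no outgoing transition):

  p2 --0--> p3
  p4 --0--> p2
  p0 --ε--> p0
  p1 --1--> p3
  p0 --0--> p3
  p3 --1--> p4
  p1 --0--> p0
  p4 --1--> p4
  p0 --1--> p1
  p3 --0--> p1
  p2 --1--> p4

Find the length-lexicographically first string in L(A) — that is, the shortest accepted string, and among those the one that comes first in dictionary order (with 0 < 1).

A breadth-first search from p0 reaches an accepting state first via the path p0 → p3 → p4 → p2 on input 010.
No string of length < 3 is accepted (BFS exhausts all shorter strings without reaching an accepting state), and 010 is the lexicographically least accepting string of length 3.

010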